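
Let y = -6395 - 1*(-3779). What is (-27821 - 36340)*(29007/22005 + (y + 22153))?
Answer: -1021682397756/815 ≈ -1.2536e+9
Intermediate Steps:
y = -2616 (y = -6395 + 3779 = -2616)
(-27821 - 36340)*(29007/22005 + (y + 22153)) = (-27821 - 36340)*(29007/22005 + (-2616 + 22153)) = -64161*(29007*(1/22005) + 19537) = -64161*(3223/2445 + 19537) = -64161*47771188/2445 = -1021682397756/815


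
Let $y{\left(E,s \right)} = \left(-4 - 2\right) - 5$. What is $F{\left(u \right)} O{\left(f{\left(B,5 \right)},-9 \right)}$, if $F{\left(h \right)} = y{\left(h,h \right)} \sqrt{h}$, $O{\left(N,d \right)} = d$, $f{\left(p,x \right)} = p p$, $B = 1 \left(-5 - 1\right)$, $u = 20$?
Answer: $198 \sqrt{5} \approx 442.74$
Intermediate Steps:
$B = -6$ ($B = 1 \left(-6\right) = -6$)
$f{\left(p,x \right)} = p^{2}$
$y{\left(E,s \right)} = -11$ ($y{\left(E,s \right)} = -6 - 5 = -11$)
$F{\left(h \right)} = - 11 \sqrt{h}$
$F{\left(u \right)} O{\left(f{\left(B,5 \right)},-9 \right)} = - 11 \sqrt{20} \left(-9\right) = - 11 \cdot 2 \sqrt{5} \left(-9\right) = - 22 \sqrt{5} \left(-9\right) = 198 \sqrt{5}$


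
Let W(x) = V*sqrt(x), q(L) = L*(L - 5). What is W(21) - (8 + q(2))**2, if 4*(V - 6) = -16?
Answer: -4 + 2*sqrt(21) ≈ 5.1652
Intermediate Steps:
V = 2 (V = 6 + (1/4)*(-16) = 6 - 4 = 2)
q(L) = L*(-5 + L)
W(x) = 2*sqrt(x)
W(21) - (8 + q(2))**2 = 2*sqrt(21) - (8 + 2*(-5 + 2))**2 = 2*sqrt(21) - (8 + 2*(-3))**2 = 2*sqrt(21) - (8 - 6)**2 = 2*sqrt(21) - 1*2**2 = 2*sqrt(21) - 1*4 = 2*sqrt(21) - 4 = -4 + 2*sqrt(21)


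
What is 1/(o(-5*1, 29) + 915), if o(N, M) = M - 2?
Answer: 1/942 ≈ 0.0010616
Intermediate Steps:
o(N, M) = -2 + M
1/(o(-5*1, 29) + 915) = 1/((-2 + 29) + 915) = 1/(27 + 915) = 1/942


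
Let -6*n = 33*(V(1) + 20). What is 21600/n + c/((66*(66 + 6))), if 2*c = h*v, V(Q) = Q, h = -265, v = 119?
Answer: -12662345/66528 ≈ -190.33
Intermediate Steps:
n = -231/2 (n = -11*(1 + 20)/2 = -11*21/2 = -⅙*693 = -231/2 ≈ -115.50)
c = -31535/2 (c = (-265*119)/2 = (½)*(-31535) = -31535/2 ≈ -15768.)
21600/n + c/((66*(66 + 6))) = 21600/(-231/2) - 31535*1/(66*(66 + 6))/2 = 21600*(-2/231) - 31535/(2*(66*72)) = -14400/77 - 31535/2/4752 = -14400/77 - 31535/2*1/4752 = -14400/77 - 31535/9504 = -12662345/66528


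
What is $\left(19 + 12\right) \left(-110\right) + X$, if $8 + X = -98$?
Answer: $-3516$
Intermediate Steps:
$X = -106$ ($X = -8 - 98 = -106$)
$\left(19 + 12\right) \left(-110\right) + X = \left(19 + 12\right) \left(-110\right) - 106 = 31 \left(-110\right) - 106 = -3410 - 106 = -3516$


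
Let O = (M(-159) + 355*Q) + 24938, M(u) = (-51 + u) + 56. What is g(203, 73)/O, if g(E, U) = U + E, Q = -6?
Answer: 138/11327 ≈ 0.012183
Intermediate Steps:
M(u) = 5 + u
g(E, U) = E + U
O = 22654 (O = ((5 - 159) + 355*(-6)) + 24938 = (-154 - 2130) + 24938 = -2284 + 24938 = 22654)
g(203, 73)/O = (203 + 73)/22654 = 276*(1/22654) = 138/11327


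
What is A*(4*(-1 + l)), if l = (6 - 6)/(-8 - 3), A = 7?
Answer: -28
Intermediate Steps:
l = 0 (l = 0/(-11) = 0*(-1/11) = 0)
A*(4*(-1 + l)) = 7*(4*(-1 + 0)) = 7*(4*(-1)) = 7*(-4) = -28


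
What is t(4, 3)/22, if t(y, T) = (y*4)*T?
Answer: 24/11 ≈ 2.1818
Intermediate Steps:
t(y, T) = 4*T*y (t(y, T) = (4*y)*T = 4*T*y)
t(4, 3)/22 = (4*3*4)/22 = 48*(1/22) = 24/11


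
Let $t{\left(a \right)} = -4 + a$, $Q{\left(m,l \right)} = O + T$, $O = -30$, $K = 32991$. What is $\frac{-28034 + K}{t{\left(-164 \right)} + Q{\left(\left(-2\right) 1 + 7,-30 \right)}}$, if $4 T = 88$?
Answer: $- \frac{4957}{176} \approx -28.165$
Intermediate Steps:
$T = 22$ ($T = \frac{1}{4} \cdot 88 = 22$)
$Q{\left(m,l \right)} = -8$ ($Q{\left(m,l \right)} = -30 + 22 = -8$)
$\frac{-28034 + K}{t{\left(-164 \right)} + Q{\left(\left(-2\right) 1 + 7,-30 \right)}} = \frac{-28034 + 32991}{\left(-4 - 164\right) - 8} = \frac{4957}{-168 - 8} = \frac{4957}{-176} = 4957 \left(- \frac{1}{176}\right) = - \frac{4957}{176}$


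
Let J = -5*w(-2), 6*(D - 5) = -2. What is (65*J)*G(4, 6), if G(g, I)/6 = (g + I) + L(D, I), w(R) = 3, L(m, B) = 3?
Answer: -76050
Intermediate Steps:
D = 14/3 (D = 5 + (⅙)*(-2) = 5 - ⅓ = 14/3 ≈ 4.6667)
J = -15 (J = -5*3 = -15)
G(g, I) = 18 + 6*I + 6*g (G(g, I) = 6*((g + I) + 3) = 6*((I + g) + 3) = 6*(3 + I + g) = 18 + 6*I + 6*g)
(65*J)*G(4, 6) = (65*(-15))*(18 + 6*6 + 6*4) = -975*(18 + 36 + 24) = -975*78 = -76050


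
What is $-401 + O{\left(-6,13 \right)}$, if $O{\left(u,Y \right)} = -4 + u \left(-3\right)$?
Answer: $-387$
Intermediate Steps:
$O{\left(u,Y \right)} = -4 - 3 u$
$-401 + O{\left(-6,13 \right)} = -401 - -14 = -401 + \left(-4 + 18\right) = -401 + 14 = -387$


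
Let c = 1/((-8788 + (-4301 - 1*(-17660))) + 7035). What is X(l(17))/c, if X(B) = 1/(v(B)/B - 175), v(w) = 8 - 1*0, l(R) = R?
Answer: -197302/2967 ≈ -66.499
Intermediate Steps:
v(w) = 8 (v(w) = 8 + 0 = 8)
X(B) = 1/(-175 + 8/B) (X(B) = 1/(8/B - 175) = 1/(-175 + 8/B))
c = 1/11606 (c = 1/((-8788 + (-4301 + 17660)) + 7035) = 1/((-8788 + 13359) + 7035) = 1/(4571 + 7035) = 1/11606 ≈ 8.6162e-5)
X(l(17))/c = (-1*17/(-8 + 175*17))/(1/11606) = -1*17/(-8 + 2975)*11606 = -1*17/2967*11606 = -1*17*1/2967*11606 = -17/2967*11606 = -197302/2967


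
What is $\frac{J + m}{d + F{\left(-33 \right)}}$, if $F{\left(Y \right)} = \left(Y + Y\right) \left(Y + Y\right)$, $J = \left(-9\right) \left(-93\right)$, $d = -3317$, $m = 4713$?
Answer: $\frac{5550}{1039} \approx 5.3417$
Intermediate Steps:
$J = 837$
$F{\left(Y \right)} = 4 Y^{2}$ ($F{\left(Y \right)} = 2 Y 2 Y = 4 Y^{2}$)
$\frac{J + m}{d + F{\left(-33 \right)}} = \frac{837 + 4713}{-3317 + 4 \left(-33\right)^{2}} = \frac{5550}{-3317 + 4 \cdot 1089} = \frac{5550}{-3317 + 4356} = \frac{5550}{1039}$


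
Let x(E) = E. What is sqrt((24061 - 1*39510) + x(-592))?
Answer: I*sqrt(16041) ≈ 126.65*I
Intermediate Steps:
sqrt((24061 - 1*39510) + x(-592)) = sqrt((24061 - 1*39510) - 592) = sqrt((24061 - 39510) - 592) = sqrt(-15449 - 592) = sqrt(-16041) = I*sqrt(16041)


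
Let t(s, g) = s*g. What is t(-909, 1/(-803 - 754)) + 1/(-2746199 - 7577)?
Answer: 278131203/476403248 ≈ 0.58381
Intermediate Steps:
t(s, g) = g*s
t(-909, 1/(-803 - 754)) + 1/(-2746199 - 7577) = -909/(-803 - 754) + 1/(-2746199 - 7577) = -909/(-1557) + 1/(-2753776) = -1/1557*(-909) - 1/2753776 = 101/173 - 1/2753776 = 278131203/476403248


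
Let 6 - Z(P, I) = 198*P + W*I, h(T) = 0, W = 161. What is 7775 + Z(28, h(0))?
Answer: 2237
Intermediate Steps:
Z(P, I) = 6 - 198*P - 161*I (Z(P, I) = 6 - (198*P + 161*I) = 6 - (161*I + 198*P) = 6 + (-198*P - 161*I) = 6 - 198*P - 161*I)
7775 + Z(28, h(0)) = 7775 + (6 - 198*28 - 161*0) = 7775 + (6 - 5544 + 0) = 7775 - 5538 = 2237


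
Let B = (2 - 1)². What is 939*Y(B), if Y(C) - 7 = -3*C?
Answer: 3756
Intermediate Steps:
B = 1 (B = 1² = 1)
Y(C) = 7 - 3*C
939*Y(B) = 939*(7 - 3*1) = 939*(7 - 3) = 939*4 = 3756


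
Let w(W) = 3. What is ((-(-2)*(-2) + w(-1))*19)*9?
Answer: -171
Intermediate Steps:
((-(-2)*(-2) + w(-1))*19)*9 = ((-(-2)*(-2) + 3)*19)*9 = ((-2*2 + 3)*19)*9 = ((-4 + 3)*19)*9 = -1*19*9 = -19*9 = -171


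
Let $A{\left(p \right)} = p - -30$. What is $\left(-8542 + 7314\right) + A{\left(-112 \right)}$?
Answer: $-1310$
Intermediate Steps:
$A{\left(p \right)} = 30 + p$ ($A{\left(p \right)} = p + 30 = 30 + p$)
$\left(-8542 + 7314\right) + A{\left(-112 \right)} = \left(-8542 + 7314\right) + \left(30 - 112\right) = -1228 - 82 = -1310$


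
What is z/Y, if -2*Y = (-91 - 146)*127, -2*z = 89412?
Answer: -29804/10033 ≈ -2.9706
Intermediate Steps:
z = -44706 (z = -½*89412 = -44706)
Y = 30099/2 (Y = -(-91 - 146)*127/2 = -(-237)*127/2 = -½*(-30099) = 30099/2 ≈ 15050.)
z/Y = -44706/30099/2 = -44706*2/30099 = -29804/10033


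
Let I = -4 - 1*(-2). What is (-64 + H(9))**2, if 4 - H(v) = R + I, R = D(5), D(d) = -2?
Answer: 3136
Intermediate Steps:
I = -2 (I = -4 + 2 = -2)
R = -2
H(v) = 8 (H(v) = 4 - (-2 - 2) = 4 - 1*(-4) = 4 + 4 = 8)
(-64 + H(9))**2 = (-64 + 8)**2 = (-56)**2 = 3136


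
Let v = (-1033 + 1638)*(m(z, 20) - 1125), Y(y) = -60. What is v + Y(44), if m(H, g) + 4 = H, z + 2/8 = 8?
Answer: -2713665/4 ≈ -6.7842e+5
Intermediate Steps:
z = 31/4 (z = -¼ + 8 = 31/4 ≈ 7.7500)
m(H, g) = -4 + H
v = -2713425/4 (v = (-1033 + 1638)*((-4 + 31/4) - 1125) = 605*(15/4 - 1125) = 605*(-4485/4) = -2713425/4 ≈ -6.7836e+5)
v + Y(44) = -2713425/4 - 60 = -2713665/4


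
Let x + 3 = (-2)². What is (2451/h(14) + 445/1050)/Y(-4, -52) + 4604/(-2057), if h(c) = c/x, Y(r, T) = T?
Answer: -63042179/11231220 ≈ -5.6131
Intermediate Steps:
x = 1 (x = -3 + (-2)² = -3 + 4 = 1)
h(c) = c (h(c) = c/1 = c*1 = c)
(2451/h(14) + 445/1050)/Y(-4, -52) + 4604/(-2057) = (2451/14 + 445/1050)/(-52) + 4604/(-2057) = (2451*(1/14) + 445*(1/1050))*(-1/52) + 4604*(-1/2057) = (2451/14 + 89/210)*(-1/52) - 4604/2057 = (18427/105)*(-1/52) - 4604/2057 = -18427/5460 - 4604/2057 = -63042179/11231220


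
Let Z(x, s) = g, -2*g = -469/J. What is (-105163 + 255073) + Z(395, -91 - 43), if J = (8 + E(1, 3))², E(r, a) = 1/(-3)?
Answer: 158609001/1058 ≈ 1.4991e+5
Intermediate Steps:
E(r, a) = -⅓
J = 529/9 (J = (8 - ⅓)² = (23/3)² = 529/9 ≈ 58.778)
g = 4221/1058 (g = -(-469)/(2*529/9) = -(-469)*9/(2*529) = -½*(-4221/529) = 4221/1058 ≈ 3.9896)
Z(x, s) = 4221/1058
(-105163 + 255073) + Z(395, -91 - 43) = (-105163 + 255073) + 4221/1058 = 149910 + 4221/1058 = 158609001/1058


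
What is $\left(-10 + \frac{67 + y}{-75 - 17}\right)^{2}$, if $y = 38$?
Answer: $\frac{1050625}{8464} \approx 124.13$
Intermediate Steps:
$\left(-10 + \frac{67 + y}{-75 - 17}\right)^{2} = \left(-10 + \frac{67 + 38}{-75 - 17}\right)^{2} = \left(-10 + \frac{105}{-92}\right)^{2} = \left(-10 + 105 \left(- \frac{1}{92}\right)\right)^{2} = \left(-10 - \frac{105}{92}\right)^{2} = \left(- \frac{1025}{92}\right)^{2} = \frac{1050625}{8464}$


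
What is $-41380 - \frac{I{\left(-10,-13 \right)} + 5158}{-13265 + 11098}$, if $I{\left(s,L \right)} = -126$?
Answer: $- \frac{89665428}{2167} \approx -41378.0$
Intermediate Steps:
$-41380 - \frac{I{\left(-10,-13 \right)} + 5158}{-13265 + 11098} = -41380 - \frac{-126 + 5158}{-13265 + 11098} = -41380 - \frac{5032}{-2167} = -41380 - 5032 \left(- \frac{1}{2167}\right) = -41380 - - \frac{5032}{2167} = -41380 + \frac{5032}{2167} = - \frac{89665428}{2167}$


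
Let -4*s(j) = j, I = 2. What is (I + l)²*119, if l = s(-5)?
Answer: 20111/16 ≈ 1256.9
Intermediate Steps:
s(j) = -j/4
l = 5/4 (l = -¼*(-5) = 5/4 ≈ 1.2500)
(I + l)²*119 = (2 + 5/4)²*119 = (13/4)²*119 = (169/16)*119 = 20111/16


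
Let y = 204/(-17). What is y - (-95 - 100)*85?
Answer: 16563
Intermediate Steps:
y = -12 (y = -1/17*204 = -12)
y - (-95 - 100)*85 = -12 - (-95 - 100)*85 = -12 - (-195)*85 = -12 - 1*(-16575) = -12 + 16575 = 16563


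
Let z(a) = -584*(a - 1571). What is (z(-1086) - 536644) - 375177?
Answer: 639867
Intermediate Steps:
z(a) = 917464 - 584*a (z(a) = -584*(-1571 + a) = 917464 - 584*a)
(z(-1086) - 536644) - 375177 = ((917464 - 584*(-1086)) - 536644) - 375177 = ((917464 + 634224) - 536644) - 375177 = (1551688 - 536644) - 375177 = 1015044 - 375177 = 639867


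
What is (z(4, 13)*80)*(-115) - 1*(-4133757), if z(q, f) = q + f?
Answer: 3977357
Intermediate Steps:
z(q, f) = f + q
(z(4, 13)*80)*(-115) - 1*(-4133757) = ((13 + 4)*80)*(-115) - 1*(-4133757) = (17*80)*(-115) + 4133757 = 1360*(-115) + 4133757 = -156400 + 4133757 = 3977357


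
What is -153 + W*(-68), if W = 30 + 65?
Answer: -6613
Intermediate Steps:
W = 95
-153 + W*(-68) = -153 + 95*(-68) = -153 - 6460 = -6613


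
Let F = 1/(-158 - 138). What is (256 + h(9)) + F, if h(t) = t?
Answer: 78439/296 ≈ 265.00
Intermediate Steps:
F = -1/296 (F = 1/(-296) = -1/296 ≈ -0.0033784)
(256 + h(9)) + F = (256 + 9) - 1/296 = 265 - 1/296 = 78439/296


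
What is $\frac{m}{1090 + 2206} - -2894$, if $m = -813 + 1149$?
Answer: $\frac{596185}{206} \approx 2894.1$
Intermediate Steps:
$m = 336$
$\frac{m}{1090 + 2206} - -2894 = \frac{336}{1090 + 2206} - -2894 = \frac{336}{3296} + 2894 = 336 \cdot \frac{1}{3296} + 2894 = \frac{21}{206} + 2894 = \frac{596185}{206}$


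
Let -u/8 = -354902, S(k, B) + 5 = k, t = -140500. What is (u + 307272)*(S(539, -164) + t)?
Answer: -440401339408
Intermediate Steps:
S(k, B) = -5 + k
u = 2839216 (u = -8*(-354902) = 2839216)
(u + 307272)*(S(539, -164) + t) = (2839216 + 307272)*((-5 + 539) - 140500) = 3146488*(534 - 140500) = 3146488*(-139966) = -440401339408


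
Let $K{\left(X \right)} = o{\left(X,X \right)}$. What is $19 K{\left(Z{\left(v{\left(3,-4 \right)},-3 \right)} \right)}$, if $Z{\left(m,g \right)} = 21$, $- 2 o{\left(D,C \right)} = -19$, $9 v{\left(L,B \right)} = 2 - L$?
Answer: $\frac{361}{2} \approx 180.5$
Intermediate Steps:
$v{\left(L,B \right)} = \frac{2}{9} - \frac{L}{9}$ ($v{\left(L,B \right)} = \frac{2 - L}{9} = \frac{2}{9} - \frac{L}{9}$)
$o{\left(D,C \right)} = \frac{19}{2}$ ($o{\left(D,C \right)} = \left(- \frac{1}{2}\right) \left(-19\right) = \frac{19}{2}$)
$K{\left(X \right)} = \frac{19}{2}$
$19 K{\left(Z{\left(v{\left(3,-4 \right)},-3 \right)} \right)} = 19 \cdot \frac{19}{2} = \frac{361}{2}$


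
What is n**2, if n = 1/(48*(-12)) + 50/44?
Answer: 51681721/40144896 ≈ 1.2874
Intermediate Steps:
n = 7189/6336 (n = (1/48)*(-1/12) + 50*(1/44) = -1/576 + 25/22 = 7189/6336 ≈ 1.1346)
n**2 = (7189/6336)**2 = 51681721/40144896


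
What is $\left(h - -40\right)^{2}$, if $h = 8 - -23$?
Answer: $5041$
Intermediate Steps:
$h = 31$ ($h = 8 + 23 = 31$)
$\left(h - -40\right)^{2} = \left(31 - -40\right)^{2} = \left(31 + 40\right)^{2} = 71^{2} = 5041$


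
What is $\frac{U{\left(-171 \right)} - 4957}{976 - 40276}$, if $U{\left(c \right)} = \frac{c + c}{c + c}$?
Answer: $\frac{413}{3275} \approx 0.12611$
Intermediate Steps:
$U{\left(c \right)} = 1$ ($U{\left(c \right)} = \frac{2 c}{2 c} = 2 c \frac{1}{2 c} = 1$)
$\frac{U{\left(-171 \right)} - 4957}{976 - 40276} = \frac{1 - 4957}{976 - 40276} = - \frac{4956}{-39300} = \left(-4956\right) \left(- \frac{1}{39300}\right) = \frac{413}{3275}$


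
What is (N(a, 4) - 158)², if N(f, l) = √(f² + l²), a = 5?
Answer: (158 - √41)² ≈ 22982.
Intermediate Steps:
(N(a, 4) - 158)² = (√(5² + 4²) - 158)² = (√(25 + 16) - 158)² = (√41 - 158)² = (-158 + √41)²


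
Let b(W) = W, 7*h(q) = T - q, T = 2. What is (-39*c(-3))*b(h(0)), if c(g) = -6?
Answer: 468/7 ≈ 66.857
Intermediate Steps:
h(q) = 2/7 - q/7 (h(q) = (2 - q)/7 = 2/7 - q/7)
(-39*c(-3))*b(h(0)) = (-39*(-6))*(2/7 - 1/7*0) = 234*(2/7 + 0) = 234*(2/7) = 468/7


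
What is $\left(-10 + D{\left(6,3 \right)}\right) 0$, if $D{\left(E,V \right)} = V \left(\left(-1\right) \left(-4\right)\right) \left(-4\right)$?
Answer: $0$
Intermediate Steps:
$D{\left(E,V \right)} = - 16 V$ ($D{\left(E,V \right)} = V 4 \left(-4\right) = 4 V \left(-4\right) = - 16 V$)
$\left(-10 + D{\left(6,3 \right)}\right) 0 = \left(-10 - 48\right) 0 = \left(-58\right) 0 = 0$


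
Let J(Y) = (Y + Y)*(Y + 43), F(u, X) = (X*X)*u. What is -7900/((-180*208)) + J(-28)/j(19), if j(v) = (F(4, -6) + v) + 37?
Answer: -37337/9360 ≈ -3.9890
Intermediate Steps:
F(u, X) = u*X**2 (F(u, X) = X**2*u = u*X**2)
j(v) = 181 + v (j(v) = (4*(-6)**2 + v) + 37 = (4*36 + v) + 37 = (144 + v) + 37 = 181 + v)
J(Y) = 2*Y*(43 + Y) (J(Y) = (2*Y)*(43 + Y) = 2*Y*(43 + Y))
-7900/((-180*208)) + J(-28)/j(19) = -7900/((-180*208)) + (2*(-28)*(43 - 28))/(181 + 19) = -7900/(-37440) + (2*(-28)*15)/200 = -7900*(-1/37440) - 840*1/200 = 395/1872 - 21/5 = -37337/9360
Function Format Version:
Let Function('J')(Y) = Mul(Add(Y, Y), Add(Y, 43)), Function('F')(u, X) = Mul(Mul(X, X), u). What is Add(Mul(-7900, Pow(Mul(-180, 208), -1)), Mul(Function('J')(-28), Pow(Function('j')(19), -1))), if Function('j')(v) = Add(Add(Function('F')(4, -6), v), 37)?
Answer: Rational(-37337, 9360) ≈ -3.9890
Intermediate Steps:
Function('F')(u, X) = Mul(u, Pow(X, 2)) (Function('F')(u, X) = Mul(Pow(X, 2), u) = Mul(u, Pow(X, 2)))
Function('j')(v) = Add(181, v) (Function('j')(v) = Add(Add(Mul(4, Pow(-6, 2)), v), 37) = Add(Add(Mul(4, 36), v), 37) = Add(Add(144, v), 37) = Add(181, v))
Function('J')(Y) = Mul(2, Y, Add(43, Y)) (Function('J')(Y) = Mul(Mul(2, Y), Add(43, Y)) = Mul(2, Y, Add(43, Y)))
Add(Mul(-7900, Pow(Mul(-180, 208), -1)), Mul(Function('J')(-28), Pow(Function('j')(19), -1))) = Add(Mul(-7900, Pow(Mul(-180, 208), -1)), Mul(Mul(2, -28, Add(43, -28)), Pow(Add(181, 19), -1))) = Add(Mul(-7900, Pow(-37440, -1)), Mul(Mul(2, -28, 15), Pow(200, -1))) = Add(Mul(-7900, Rational(-1, 37440)), Mul(-840, Rational(1, 200))) = Add(Rational(395, 1872), Rational(-21, 5)) = Rational(-37337, 9360)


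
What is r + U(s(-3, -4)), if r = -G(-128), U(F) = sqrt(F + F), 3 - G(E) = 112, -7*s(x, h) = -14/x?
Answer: 109 + 2*I*sqrt(3)/3 ≈ 109.0 + 1.1547*I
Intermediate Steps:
s(x, h) = 2/x (s(x, h) = -(-2)/x = 2/x)
G(E) = -109 (G(E) = 3 - 1*112 = 3 - 112 = -109)
U(F) = sqrt(2)*sqrt(F) (U(F) = sqrt(2*F) = sqrt(2)*sqrt(F))
r = 109 (r = -1*(-109) = 109)
r + U(s(-3, -4)) = 109 + sqrt(2)*sqrt(2/(-3)) = 109 + sqrt(2)*sqrt(2*(-1/3)) = 109 + sqrt(2)*sqrt(-2/3) = 109 + sqrt(2)*(I*sqrt(6)/3) = 109 + 2*I*sqrt(3)/3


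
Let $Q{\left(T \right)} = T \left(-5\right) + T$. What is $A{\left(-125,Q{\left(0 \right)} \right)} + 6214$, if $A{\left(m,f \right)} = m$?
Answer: $6089$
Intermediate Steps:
$Q{\left(T \right)} = - 4 T$ ($Q{\left(T \right)} = - 5 T + T = - 4 T$)
$A{\left(-125,Q{\left(0 \right)} \right)} + 6214 = -125 + 6214 = 6089$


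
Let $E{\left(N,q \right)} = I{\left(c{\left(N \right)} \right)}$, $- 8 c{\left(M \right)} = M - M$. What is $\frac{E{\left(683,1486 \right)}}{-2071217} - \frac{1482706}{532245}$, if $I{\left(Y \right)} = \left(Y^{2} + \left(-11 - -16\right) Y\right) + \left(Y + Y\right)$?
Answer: $- \frac{1482706}{532245} \approx -2.7858$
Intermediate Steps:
$c{\left(M \right)} = 0$ ($c{\left(M \right)} = - \frac{M - M}{8} = \left(- \frac{1}{8}\right) 0 = 0$)
$I{\left(Y \right)} = Y^{2} + 7 Y$ ($I{\left(Y \right)} = \left(Y^{2} + \left(-11 + 16\right) Y\right) + 2 Y = \left(Y^{2} + 5 Y\right) + 2 Y = Y^{2} + 7 Y$)
$E{\left(N,q \right)} = 0$ ($E{\left(N,q \right)} = 0 \left(7 + 0\right) = 0 \cdot 7 = 0$)
$\frac{E{\left(683,1486 \right)}}{-2071217} - \frac{1482706}{532245} = \frac{0}{-2071217} - \frac{1482706}{532245} = 0 \left(- \frac{1}{2071217}\right) - \frac{1482706}{532245} = 0 - \frac{1482706}{532245} = - \frac{1482706}{532245}$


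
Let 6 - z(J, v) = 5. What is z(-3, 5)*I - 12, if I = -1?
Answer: -13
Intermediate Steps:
z(J, v) = 1 (z(J, v) = 6 - 1*5 = 6 - 5 = 1)
z(-3, 5)*I - 12 = 1*(-1) - 12 = -1 - 12 = -13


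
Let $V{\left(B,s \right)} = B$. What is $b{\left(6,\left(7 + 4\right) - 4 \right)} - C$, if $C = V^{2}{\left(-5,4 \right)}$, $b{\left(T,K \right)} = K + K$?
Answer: $-11$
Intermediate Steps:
$b{\left(T,K \right)} = 2 K$
$C = 25$ ($C = \left(-5\right)^{2} = 25$)
$b{\left(6,\left(7 + 4\right) - 4 \right)} - C = 2 \left(\left(7 + 4\right) - 4\right) - 25 = 2 \left(11 - 4\right) - 25 = 2 \cdot 7 - 25 = 14 - 25 = -11$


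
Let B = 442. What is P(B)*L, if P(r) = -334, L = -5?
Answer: 1670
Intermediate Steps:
P(B)*L = -334*(-5) = 1670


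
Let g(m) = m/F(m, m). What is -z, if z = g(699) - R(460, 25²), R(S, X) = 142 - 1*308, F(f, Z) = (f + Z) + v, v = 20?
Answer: -236087/1418 ≈ -166.49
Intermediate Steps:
F(f, Z) = 20 + Z + f (F(f, Z) = (f + Z) + 20 = (Z + f) + 20 = 20 + Z + f)
g(m) = m/(20 + 2*m) (g(m) = m/(20 + m + m) = m/(20 + 2*m))
R(S, X) = -166 (R(S, X) = 142 - 308 = -166)
z = 236087/1418 (z = (½)*699/(10 + 699) - 1*(-166) = (½)*699/709 + 166 = (½)*699*(1/709) + 166 = 699/1418 + 166 = 236087/1418 ≈ 166.49)
-z = -1*236087/1418 = -236087/1418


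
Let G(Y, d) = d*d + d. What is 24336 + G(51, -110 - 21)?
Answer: 41366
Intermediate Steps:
G(Y, d) = d + d**2 (G(Y, d) = d**2 + d = d + d**2)
24336 + G(51, -110 - 21) = 24336 + (-110 - 21)*(1 + (-110 - 21)) = 24336 - 131*(1 - 131) = 24336 - 131*(-130) = 24336 + 17030 = 41366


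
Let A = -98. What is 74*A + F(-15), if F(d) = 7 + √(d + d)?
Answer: -7245 + I*√30 ≈ -7245.0 + 5.4772*I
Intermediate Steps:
F(d) = 7 + √2*√d (F(d) = 7 + √(2*d) = 7 + √2*√d)
74*A + F(-15) = 74*(-98) + (7 + √2*√(-15)) = -7252 + (7 + √2*(I*√15)) = -7252 + (7 + I*√30) = -7245 + I*√30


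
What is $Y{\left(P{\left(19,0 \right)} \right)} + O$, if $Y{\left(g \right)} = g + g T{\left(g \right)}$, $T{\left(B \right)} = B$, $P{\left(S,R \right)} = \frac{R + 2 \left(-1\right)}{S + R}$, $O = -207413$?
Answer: $- \frac{74876127}{361} \approx -2.0741 \cdot 10^{5}$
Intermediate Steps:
$P{\left(S,R \right)} = \frac{-2 + R}{R + S}$ ($P{\left(S,R \right)} = \frac{R - 2}{R + S} = \frac{-2 + R}{R + S}$)
$Y{\left(g \right)} = g + g^{2}$ ($Y{\left(g \right)} = g + g g = g + g^{2}$)
$Y{\left(P{\left(19,0 \right)} \right)} + O = \frac{-2 + 0}{0 + 19} \left(1 + \frac{-2 + 0}{0 + 19}\right) - 207413 = \frac{1}{19} \left(-2\right) \left(1 + \frac{1}{19} \left(-2\right)\right) - 207413 = - \frac{2 \left(1 - \frac{2}{19}\right)}{19} - 207413 = \left(- \frac{2}{19}\right) \frac{17}{19} - 207413 = - \frac{34}{361} - 207413 = - \frac{74876127}{361}$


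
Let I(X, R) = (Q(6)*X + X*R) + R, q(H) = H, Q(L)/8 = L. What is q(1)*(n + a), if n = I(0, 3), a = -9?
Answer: -6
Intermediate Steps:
Q(L) = 8*L
I(X, R) = R + 48*X + R*X (I(X, R) = ((8*6)*X + X*R) + R = (48*X + R*X) + R = R + 48*X + R*X)
n = 3 (n = 3 + 48*0 + 3*0 = 3 + 0 + 0 = 3)
q(1)*(n + a) = 1*(3 - 9) = 1*(-6) = -6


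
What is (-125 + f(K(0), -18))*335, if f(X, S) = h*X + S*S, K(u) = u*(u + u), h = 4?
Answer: 66665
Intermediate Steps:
K(u) = 2*u² (K(u) = u*(2*u) = 2*u²)
f(X, S) = S² + 4*X (f(X, S) = 4*X + S*S = 4*X + S² = S² + 4*X)
(-125 + f(K(0), -18))*335 = (-125 + ((-18)² + 4*(2*0²)))*335 = (-125 + (324 + 4*(2*0)))*335 = (-125 + (324 + 4*0))*335 = (-125 + (324 + 0))*335 = (-125 + 324)*335 = 199*335 = 66665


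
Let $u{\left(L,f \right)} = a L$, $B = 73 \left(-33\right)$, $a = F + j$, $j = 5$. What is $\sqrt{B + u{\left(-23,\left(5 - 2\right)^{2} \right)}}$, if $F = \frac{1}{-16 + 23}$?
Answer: $\frac{i \sqrt{123837}}{7} \approx 50.272 i$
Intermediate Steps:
$F = \frac{1}{7} \approx 0.14286$
$a = \frac{36}{7}$ ($a = \frac{1}{7} + 5 = \frac{36}{7} \approx 5.1429$)
$B = -2409$
$u{\left(L,f \right)} = \frac{36 L}{7}$
$\sqrt{B + u{\left(-23,\left(5 - 2\right)^{2} \right)}} = \sqrt{-2409 + \frac{36}{7} \left(-23\right)} = \sqrt{-2409 - \frac{828}{7}} = \sqrt{- \frac{17691}{7}} = \frac{i \sqrt{123837}}{7}$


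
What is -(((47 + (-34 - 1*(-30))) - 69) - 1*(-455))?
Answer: -429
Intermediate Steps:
-(((47 + (-34 - 1*(-30))) - 69) - 1*(-455)) = -(((47 + (-34 + 30)) - 69) + 455) = -(((47 - 4) - 69) + 455) = -((43 - 69) + 455) = -(-26 + 455) = -1*429 = -429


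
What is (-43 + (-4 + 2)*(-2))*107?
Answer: -4173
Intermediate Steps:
(-43 + (-4 + 2)*(-2))*107 = (-43 - 2*(-2))*107 = (-43 + 4)*107 = -39*107 = -4173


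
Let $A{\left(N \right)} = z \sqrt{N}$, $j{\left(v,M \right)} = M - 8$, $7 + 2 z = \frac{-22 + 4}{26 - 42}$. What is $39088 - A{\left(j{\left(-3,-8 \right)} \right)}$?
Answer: $39088 + \frac{47 i}{4} \approx 39088.0 + 11.75 i$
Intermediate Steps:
$z = - \frac{47}{16}$ ($z = - \frac{7}{2} + \frac{\left(-22 + 4\right) \frac{1}{26 - 42}}{2} = - \frac{7}{2} + \frac{\left(-18\right) \frac{1}{-16}}{2} = - \frac{7}{2} + \frac{\left(-18\right) \left(- \frac{1}{16}\right)}{2} = - \frac{7}{2} + \frac{1}{2} \cdot \frac{9}{8} = - \frac{7}{2} + \frac{9}{16} = - \frac{47}{16} \approx -2.9375$)
$j{\left(v,M \right)} = -8 + M$ ($j{\left(v,M \right)} = M - 8 = -8 + M$)
$A{\left(N \right)} = - \frac{47 \sqrt{N}}{16}$
$39088 - A{\left(j{\left(-3,-8 \right)} \right)} = 39088 - - \frac{47 \sqrt{-8 - 8}}{16} = 39088 - - \frac{47 \sqrt{-16}}{16} = 39088 - - \frac{47 \cdot 4 i}{16} = 39088 - - \frac{47 i}{4} = 39088 + \frac{47 i}{4}$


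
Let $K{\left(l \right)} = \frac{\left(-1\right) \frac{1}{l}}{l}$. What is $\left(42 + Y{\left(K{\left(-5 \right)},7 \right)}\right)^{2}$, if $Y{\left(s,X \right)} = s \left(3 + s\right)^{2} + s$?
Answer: $\frac{422693722201}{244140625} \approx 1731.4$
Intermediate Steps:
$K{\left(l \right)} = - \frac{1}{l^{2}}$
$Y{\left(s,X \right)} = s + s \left(3 + s\right)^{2}$
$\left(42 + Y{\left(K{\left(-5 \right)},7 \right)}\right)^{2} = \left(42 + - \frac{1}{25} \left(1 + \left(3 - \frac{1}{25}\right)^{2}\right)\right)^{2} = \left(42 + \left(-1\right) \frac{1}{25} \left(1 + \left(3 - \frac{1}{25}\right)^{2}\right)\right)^{2} = \left(42 - \frac{1 + \left(3 - \frac{1}{25}\right)^{2}}{25}\right)^{2} = \left(42 - \frac{1 + \left(\frac{74}{25}\right)^{2}}{25}\right)^{2} = \left(42 - \frac{1 + \frac{5476}{625}}{25}\right)^{2} = \left(42 - \frac{6101}{15625}\right)^{2} = \left(\frac{650149}{15625}\right)^{2} = \frac{422693722201}{244140625}$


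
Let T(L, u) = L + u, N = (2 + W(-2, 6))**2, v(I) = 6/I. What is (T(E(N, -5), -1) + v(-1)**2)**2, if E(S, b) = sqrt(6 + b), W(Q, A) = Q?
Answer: 1296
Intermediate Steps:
N = 0 (N = (2 - 2)**2 = 0**2 = 0)
(T(E(N, -5), -1) + v(-1)**2)**2 = ((sqrt(6 - 5) - 1) + (6/(-1))**2)**2 = ((sqrt(1) - 1) + (6*(-1))**2)**2 = ((1 - 1) + (-6)**2)**2 = (0 + 36)**2 = 36**2 = 1296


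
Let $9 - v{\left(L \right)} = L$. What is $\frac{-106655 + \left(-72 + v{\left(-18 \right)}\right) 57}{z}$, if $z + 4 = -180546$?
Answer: $\frac{10922}{18055} \approx 0.60493$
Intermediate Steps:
$z = -180550$ ($z = -4 - 180546 = -180550$)
$v{\left(L \right)} = 9 - L$
$\frac{-106655 + \left(-72 + v{\left(-18 \right)}\right) 57}{z} = \frac{-106655 + \left(-72 + \left(9 - -18\right)\right) 57}{-180550} = \left(-106655 + \left(-72 + \left(9 + 18\right)\right) 57\right) \left(- \frac{1}{180550}\right) = \left(-106655 + \left(-72 + 27\right) 57\right) \left(- \frac{1}{180550}\right) = \left(-106655 - 2565\right) \left(- \frac{1}{180550}\right) = \left(-109220\right) \left(- \frac{1}{180550}\right) = \frac{10922}{18055}$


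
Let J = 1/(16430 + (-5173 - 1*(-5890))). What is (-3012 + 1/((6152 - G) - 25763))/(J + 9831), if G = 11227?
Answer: -1592682925379/5198428208404 ≈ -0.30638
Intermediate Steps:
J = 1/17147 (J = 1/(16430 + (-5173 + 5890)) = 1/(16430 + 717) = 1/17147 ≈ 5.8319e-5)
(-3012 + 1/((6152 - G) - 25763))/(J + 9831) = (-3012 + 1/((6152 - 1*11227) - 25763))/(1/17147 + 9831) = (-3012 + 1/((6152 - 11227) - 25763))/(168572158/17147) = (-3012 + 1/(-5075 - 25763))*(17147/168572158) = (-3012 + 1/(-30838))*(17147/168572158) = (-3012 - 1/30838)*(17147/168572158) = -92884057/30838*17147/168572158 = -1592682925379/5198428208404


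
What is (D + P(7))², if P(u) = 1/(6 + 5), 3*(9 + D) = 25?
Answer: 361/1089 ≈ 0.33150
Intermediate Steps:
D = -⅔ (D = -9 + (⅓)*25 = -9 + 25/3 = -⅔ ≈ -0.66667)
P(u) = 1/11
(D + P(7))² = (-⅔ + 1/11)² = (-19/33)² = 361/1089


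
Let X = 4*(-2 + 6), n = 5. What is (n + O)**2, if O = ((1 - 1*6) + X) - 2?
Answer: 196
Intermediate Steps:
X = 16 (X = 4*4 = 16)
O = 9 (O = ((1 - 1*6) + 16) - 2 = ((1 - 6) + 16) - 2 = (-5 + 16) - 2 = 11 - 2 = 9)
(n + O)**2 = (5 + 9)**2 = 14**2 = 196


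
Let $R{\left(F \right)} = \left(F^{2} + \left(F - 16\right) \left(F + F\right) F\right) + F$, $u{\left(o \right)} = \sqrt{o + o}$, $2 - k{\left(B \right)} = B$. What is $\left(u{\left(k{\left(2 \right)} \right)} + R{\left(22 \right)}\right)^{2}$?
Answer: $39866596$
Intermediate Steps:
$k{\left(B \right)} = 2 - B$
$u{\left(o \right)} = \sqrt{2} \sqrt{o}$ ($u{\left(o \right)} = \sqrt{2 o} = \sqrt{2} \sqrt{o}$)
$R{\left(F \right)} = F + F^{2} + 2 F^{2} \left(-16 + F\right)$ ($R{\left(F \right)} = \left(F^{2} + \left(-16 + F\right) 2 F F\right) + F = \left(F^{2} + 2 F \left(-16 + F\right) F\right) + F = \left(F^{2} + 2 F^{2} \left(-16 + F\right)\right) + F = F + F^{2} + 2 F^{2} \left(-16 + F\right)$)
$\left(u{\left(k{\left(2 \right)} \right)} + R{\left(22 \right)}\right)^{2} = \left(\sqrt{2} \sqrt{2 - 2} + 22 \left(1 - 682 + 2 \cdot 22^{2}\right)\right)^{2} = \left(\sqrt{2} \sqrt{2 - 2} + 22 \left(1 - 682 + 2 \cdot 484\right)\right)^{2} = \left(\sqrt{2} \sqrt{0} + 22 \left(1 - 682 + 968\right)\right)^{2} = \left(\sqrt{2} \cdot 0 + 22 \cdot 287\right)^{2} = \left(0 + 6314\right)^{2} = 6314^{2} = 39866596$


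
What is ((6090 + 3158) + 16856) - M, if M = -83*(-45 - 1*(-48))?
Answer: 26353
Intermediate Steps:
M = -249 (M = -83*(-45 + 48) = -83*3 = -249)
((6090 + 3158) + 16856) - M = ((6090 + 3158) + 16856) - 1*(-249) = (9248 + 16856) + 249 = 26104 + 249 = 26353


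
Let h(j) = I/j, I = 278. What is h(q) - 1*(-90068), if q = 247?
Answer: 22247074/247 ≈ 90069.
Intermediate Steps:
h(j) = 278/j
h(q) - 1*(-90068) = 278/247 - 1*(-90068) = 278*(1/247) + 90068 = 278/247 + 90068 = 22247074/247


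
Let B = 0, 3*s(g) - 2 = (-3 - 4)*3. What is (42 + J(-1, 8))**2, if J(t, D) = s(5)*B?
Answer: 1764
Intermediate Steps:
s(g) = -19/3 (s(g) = 2/3 + ((-3 - 4)*3)/3 = 2/3 + (-7*3)/3 = 2/3 + (1/3)*(-21) = 2/3 - 7 = -19/3)
J(t, D) = 0 (J(t, D) = -19/3*0 = 0)
(42 + J(-1, 8))**2 = (42 + 0)**2 = 42**2 = 1764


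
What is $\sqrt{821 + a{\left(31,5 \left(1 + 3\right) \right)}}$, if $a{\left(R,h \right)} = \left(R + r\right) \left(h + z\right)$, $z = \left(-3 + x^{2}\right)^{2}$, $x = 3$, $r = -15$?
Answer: $\sqrt{1717} \approx 41.437$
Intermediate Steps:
$z = 36$ ($z = \left(-3 + 3^{2}\right)^{2} = \left(-3 + 9\right)^{2} = 6^{2} = 36$)
$a{\left(R,h \right)} = \left(-15 + R\right) \left(36 + h\right)$ ($a{\left(R,h \right)} = \left(R - 15\right) \left(h + 36\right) = \left(-15 + R\right) \left(36 + h\right)$)
$\sqrt{821 + a{\left(31,5 \left(1 + 3\right) \right)}} = \sqrt{821 + \left(-540 - 15 \cdot 5 \left(1 + 3\right) + 36 \cdot 31 + 31 \cdot 5 \left(1 + 3\right)\right)} = \sqrt{821 + \left(-540 - 15 \cdot 5 \cdot 4 + 1116 + 31 \cdot 5 \cdot 4\right)} = \sqrt{821 + \left(-540 - 300 + 1116 + 31 \cdot 20\right)} = \sqrt{821 + \left(-540 - 300 + 1116 + 620\right)} = \sqrt{821 + 896} = \sqrt{1717}$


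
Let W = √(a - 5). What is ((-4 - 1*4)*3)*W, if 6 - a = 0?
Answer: -24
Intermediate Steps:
a = 6 (a = 6 - 1*0 = 6 + 0 = 6)
W = 1 (W = √(6 - 5) = √1 = 1)
((-4 - 1*4)*3)*W = ((-4 - 1*4)*3)*1 = ((-4 - 4)*3)*1 = -8*3*1 = -24*1 = -24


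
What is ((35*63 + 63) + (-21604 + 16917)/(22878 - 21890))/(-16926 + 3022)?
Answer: -2236097/13737152 ≈ -0.16278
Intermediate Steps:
((35*63 + 63) + (-21604 + 16917)/(22878 - 21890))/(-16926 + 3022) = ((2205 + 63) - 4687/988)/(-13904) = (2268 - 4687*1/988)*(-1/13904) = (2268 - 4687/988)*(-1/13904) = (2236097/988)*(-1/13904) = -2236097/13737152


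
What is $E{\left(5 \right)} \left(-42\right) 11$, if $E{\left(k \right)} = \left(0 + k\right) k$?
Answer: $-11550$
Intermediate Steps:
$E{\left(k \right)} = k^{2}$ ($E{\left(k \right)} = k k = k^{2}$)
$E{\left(5 \right)} \left(-42\right) 11 = 5^{2} \left(-42\right) 11 = 25 \left(-42\right) 11 = \left(-1050\right) 11 = -11550$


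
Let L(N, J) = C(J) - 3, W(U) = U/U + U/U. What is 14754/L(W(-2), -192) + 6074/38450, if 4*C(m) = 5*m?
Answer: -94302553/1557225 ≈ -60.558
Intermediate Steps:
W(U) = 2 (W(U) = 1 + 1 = 2)
C(m) = 5*m/4 (C(m) = (5*m)/4 = 5*m/4)
L(N, J) = -3 + 5*J/4 (L(N, J) = 5*J/4 - 3 = -3 + 5*J/4)
14754/L(W(-2), -192) + 6074/38450 = 14754/(-3 + (5/4)*(-192)) + 6074/38450 = 14754/(-3 - 240) + 6074*(1/38450) = 14754/(-243) + 3037/19225 = 14754*(-1/243) + 3037/19225 = -4918/81 + 3037/19225 = -94302553/1557225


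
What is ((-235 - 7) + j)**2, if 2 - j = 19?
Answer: 67081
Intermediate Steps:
j = -17 (j = 2 - 1*19 = 2 - 19 = -17)
((-235 - 7) + j)**2 = ((-235 - 7) - 17)**2 = (-242 - 17)**2 = (-259)**2 = 67081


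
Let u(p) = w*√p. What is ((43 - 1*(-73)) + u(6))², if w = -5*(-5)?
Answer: 17206 + 5800*√6 ≈ 31413.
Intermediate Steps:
w = 25
u(p) = 25*√p
((43 - 1*(-73)) + u(6))² = ((43 - 1*(-73)) + 25*√6)² = ((43 + 73) + 25*√6)² = (116 + 25*√6)²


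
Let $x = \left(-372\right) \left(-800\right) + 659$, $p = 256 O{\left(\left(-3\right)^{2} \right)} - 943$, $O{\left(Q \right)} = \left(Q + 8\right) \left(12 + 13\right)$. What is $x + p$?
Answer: $406116$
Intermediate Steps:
$O{\left(Q \right)} = 200 + 25 Q$ ($O{\left(Q \right)} = \left(8 + Q\right) 25 = 200 + 25 Q$)
$p = 107857$ ($p = 256 \left(200 + 25 \left(-3\right)^{2}\right) - 943 = 256 \left(200 + 25 \cdot 9\right) - 943 = 256 \left(200 + 225\right) - 943 = 256 \cdot 425 - 943 = 108800 - 943 = 107857$)
$x = 298259$ ($x = 297600 + 659 = 298259$)
$x + p = 298259 + 107857 = 406116$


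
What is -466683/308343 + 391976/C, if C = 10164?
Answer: 1382377259/37309503 ≈ 37.052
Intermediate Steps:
-466683/308343 + 391976/C = -466683/308343 + 391976/10164 = -466683*1/308343 + 391976*(1/10164) = -22223/14683 + 97994/2541 = 1382377259/37309503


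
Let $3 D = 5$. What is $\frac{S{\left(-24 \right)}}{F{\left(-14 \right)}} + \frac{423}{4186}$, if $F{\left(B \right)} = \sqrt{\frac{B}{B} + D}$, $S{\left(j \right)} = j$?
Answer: $\frac{423}{4186} - 6 \sqrt{6} \approx -14.596$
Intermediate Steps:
$D = \frac{5}{3}$ ($D = \frac{1}{3} \cdot 5 = \frac{5}{3} \approx 1.6667$)
$F{\left(B \right)} = \frac{2 \sqrt{6}}{3}$ ($F{\left(B \right)} = \sqrt{\frac{B}{B} + \frac{5}{3}} = \sqrt{1 + \frac{5}{3}} = \sqrt{\frac{8}{3}} = \frac{2 \sqrt{6}}{3}$)
$\frac{S{\left(-24 \right)}}{F{\left(-14 \right)}} + \frac{423}{4186} = - \frac{24}{\frac{2}{3} \sqrt{6}} + \frac{423}{4186} = - 24 \frac{\sqrt{6}}{4} + 423 \cdot \frac{1}{4186} = - 6 \sqrt{6} + \frac{423}{4186} = \frac{423}{4186} - 6 \sqrt{6}$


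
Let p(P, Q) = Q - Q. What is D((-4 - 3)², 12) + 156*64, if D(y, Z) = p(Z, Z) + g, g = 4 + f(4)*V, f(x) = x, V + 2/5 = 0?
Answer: 49932/5 ≈ 9986.4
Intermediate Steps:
V = -⅖ (V = -⅖ + 0 = -⅖ ≈ -0.40000)
p(P, Q) = 0
g = 12/5 (g = 4 + 4*(-⅖) = 4 - 8/5 = 12/5 ≈ 2.4000)
D(y, Z) = 12/5 (D(y, Z) = 0 + 12/5 = 12/5)
D((-4 - 3)², 12) + 156*64 = 12/5 + 156*64 = 12/5 + 9984 = 49932/5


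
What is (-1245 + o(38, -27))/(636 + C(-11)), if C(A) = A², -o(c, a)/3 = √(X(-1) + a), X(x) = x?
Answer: -1245/757 - 6*I*√7/757 ≈ -1.6446 - 0.02097*I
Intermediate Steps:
o(c, a) = -3*√(-1 + a)
(-1245 + o(38, -27))/(636 + C(-11)) = (-1245 - 3*√(-1 - 27))/(636 + (-11)²) = (-1245 - 6*I*√7)/(636 + 121) = (-1245 - 6*I*√7)/757 = (-1245 - 6*I*√7)*(1/757) = -1245/757 - 6*I*√7/757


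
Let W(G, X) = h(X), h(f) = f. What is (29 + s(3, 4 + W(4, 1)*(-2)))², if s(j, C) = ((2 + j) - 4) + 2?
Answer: 1024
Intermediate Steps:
W(G, X) = X
s(j, C) = j (s(j, C) = (-2 + j) + 2 = j)
(29 + s(3, 4 + W(4, 1)*(-2)))² = (29 + 3)² = 32² = 1024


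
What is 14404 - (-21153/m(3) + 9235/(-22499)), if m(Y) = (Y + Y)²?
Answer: 4047658421/269988 ≈ 14992.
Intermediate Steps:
m(Y) = 4*Y² (m(Y) = (2*Y)² = 4*Y²)
14404 - (-21153/m(3) + 9235/(-22499)) = 14404 - (-21153/(4*3²) + 9235/(-22499)) = 14404 - (-21153/(4*9) + 9235*(-1/22499)) = 14404 - (-21153/36 - 9235/22499) = 14404 - (-21153*1/36 - 9235/22499) = 14404 - (-7051/12 - 9235/22499) = 14404 - 1*(-158751269/269988) = 14404 + 158751269/269988 = 4047658421/269988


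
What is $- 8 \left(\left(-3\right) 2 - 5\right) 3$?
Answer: $264$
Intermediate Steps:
$- 8 \left(\left(-3\right) 2 - 5\right) 3 = - 8 \left(-6 - 5\right) 3 = \left(-8\right) \left(-11\right) 3 = 88 \cdot 3 = 264$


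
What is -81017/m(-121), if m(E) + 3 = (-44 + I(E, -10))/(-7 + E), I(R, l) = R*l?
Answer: 5185088/775 ≈ 6690.4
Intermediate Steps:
m(E) = -3 + (-44 - 10*E)/(-7 + E) (m(E) = -3 + (-44 + E*(-10))/(-7 + E) = -3 + (-44 - 10*E)/(-7 + E))
-81017/m(-121) = -81017*(-7 - 121)/(-23 - 13*(-121)) = -81017*(-128/(-23 + 1573)) = -81017/((-1/128*1550)) = -81017/(-775/64) = -81017*(-64/775) = 5185088/775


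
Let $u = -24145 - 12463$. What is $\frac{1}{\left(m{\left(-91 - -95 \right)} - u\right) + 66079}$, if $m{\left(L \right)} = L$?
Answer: $\frac{1}{102691} \approx 9.738 \cdot 10^{-6}$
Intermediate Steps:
$u = -36608$ ($u = -24145 - 12463 = -36608$)
$\frac{1}{\left(m{\left(-91 - -95 \right)} - u\right) + 66079} = \frac{1}{\left(\left(-91 - -95\right) - -36608\right) + 66079} = \frac{1}{\left(\left(-91 + 95\right) + 36608\right) + 66079} = \frac{1}{\left(4 + 36608\right) + 66079} = \frac{1}{36612 + 66079} = \frac{1}{102691}$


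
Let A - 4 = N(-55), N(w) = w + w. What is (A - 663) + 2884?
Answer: 2115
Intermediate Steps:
N(w) = 2*w
A = -106 (A = 4 + 2*(-55) = 4 - 110 = -106)
(A - 663) + 2884 = (-106 - 663) + 2884 = -769 + 2884 = 2115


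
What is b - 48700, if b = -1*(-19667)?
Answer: -29033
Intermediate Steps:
b = 19667
b - 48700 = 19667 - 48700 = -29033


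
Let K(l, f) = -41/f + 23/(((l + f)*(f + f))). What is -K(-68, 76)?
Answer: 633/1216 ≈ 0.52056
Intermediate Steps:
K(l, f) = -41/f + 23/(2*f*(f + l)) (K(l, f) = -41/f + 23/(((f + l)*(2*f))) = -41/f + 23/((2*f*(f + l))) = -41/f + 23*(1/(2*f*(f + l))) = -41/f + 23/(2*f*(f + l)))
-K(-68, 76) = -(23 - 82*76 - 82*(-68))/(2*76*(76 - 68)) = -(23 - 6232 + 5576)/(2*76*8) = -(-633)/(2*76*8) = -1*(-633/1216) = 633/1216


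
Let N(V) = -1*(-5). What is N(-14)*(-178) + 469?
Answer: -421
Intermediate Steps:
N(V) = 5
N(-14)*(-178) + 469 = 5*(-178) + 469 = -890 + 469 = -421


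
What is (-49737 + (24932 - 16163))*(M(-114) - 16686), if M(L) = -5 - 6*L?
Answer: 655774776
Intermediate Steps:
(-49737 + (24932 - 16163))*(M(-114) - 16686) = (-49737 + (24932 - 16163))*((-5 - 6*(-114)) - 16686) = (-49737 + 8769)*((-5 + 684) - 16686) = -40968*(679 - 16686) = -40968*(-16007) = 655774776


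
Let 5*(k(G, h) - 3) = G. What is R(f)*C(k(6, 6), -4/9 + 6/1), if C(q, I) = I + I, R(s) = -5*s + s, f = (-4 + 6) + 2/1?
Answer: -1600/9 ≈ -177.78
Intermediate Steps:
k(G, h) = 3 + G/5
f = 4 (f = 2 + 2*1 = 2 + 2 = 4)
R(s) = -4*s
C(q, I) = 2*I
R(f)*C(k(6, 6), -4/9 + 6/1) = (-4*4)*(2*(-4/9 + 6/1)) = -32*(-4*⅑ + 6*1) = -32*(-4/9 + 6) = -32*50/9 = -16*100/9 = -1600/9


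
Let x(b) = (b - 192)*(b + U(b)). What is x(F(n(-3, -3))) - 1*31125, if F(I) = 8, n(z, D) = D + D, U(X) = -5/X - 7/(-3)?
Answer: -98734/3 ≈ -32911.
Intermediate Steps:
U(X) = 7/3 - 5/X (U(X) = -5/X - 7*(-⅓) = -5/X + 7/3 = 7/3 - 5/X)
n(z, D) = 2*D
x(b) = (-192 + b)*(7/3 + b - 5/b) (x(b) = (b - 192)*(b + (7/3 - 5/b)) = (-192 + b)*(7/3 + b - 5/b))
x(F(n(-3, -3))) - 1*31125 = (-453 + 8² + 960/8 - 569/3*8) - 1*31125 = (-453 + 64 + 960*(⅛) - 4552/3) - 31125 = (-453 + 64 + 120 - 4552/3) - 31125 = -5359/3 - 31125 = -98734/3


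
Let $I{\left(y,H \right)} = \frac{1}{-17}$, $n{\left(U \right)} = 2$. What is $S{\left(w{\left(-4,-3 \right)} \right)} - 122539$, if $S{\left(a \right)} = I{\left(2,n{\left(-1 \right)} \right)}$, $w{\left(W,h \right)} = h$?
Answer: $- \frac{2083164}{17} \approx -1.2254 \cdot 10^{5}$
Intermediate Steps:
$I{\left(y,H \right)} = - \frac{1}{17}$
$S{\left(a \right)} = - \frac{1}{17}$
$S{\left(w{\left(-4,-3 \right)} \right)} - 122539 = - \frac{1}{17} - 122539 = - \frac{2083164}{17}$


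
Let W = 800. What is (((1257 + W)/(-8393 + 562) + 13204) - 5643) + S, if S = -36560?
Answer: -227093226/7831 ≈ -28999.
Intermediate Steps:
(((1257 + W)/(-8393 + 562) + 13204) - 5643) + S = (((1257 + 800)/(-8393 + 562) + 13204) - 5643) - 36560 = ((2057/(-7831) + 13204) - 5643) - 36560 = ((2057*(-1/7831) + 13204) - 5643) - 36560 = ((-2057/7831 + 13204) - 5643) - 36560 = (103398467/7831 - 5643) - 36560 = 59208134/7831 - 36560 = -227093226/7831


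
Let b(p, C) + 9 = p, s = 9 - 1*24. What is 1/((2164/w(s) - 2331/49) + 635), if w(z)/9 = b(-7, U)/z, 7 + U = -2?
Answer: 84/68279 ≈ 0.0012302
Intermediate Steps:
U = -9 (U = -7 - 2 = -9)
s = -15 (s = 9 - 24 = -15)
b(p, C) = -9 + p
w(z) = -144/z (w(z) = 9*((-9 - 7)/z) = 9*(-16/z) = -144/z)
1/((2164/w(s) - 2331/49) + 635) = 1/((2164/((-144/(-15))) - 2331/49) + 635) = 1/((2164/((-144*(-1/15))) - 2331*1/49) + 635) = 1/((2164/(48/5) - 333/7) + 635) = 1/((2164*(5/48) - 333/7) + 635) = 1/((2705/12 - 333/7) + 635) = 1/(14939/84 + 635) = 1/(68279/84) = 84/68279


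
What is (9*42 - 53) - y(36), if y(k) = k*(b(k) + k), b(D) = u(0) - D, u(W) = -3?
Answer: 433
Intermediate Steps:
b(D) = -3 - D
y(k) = -3*k (y(k) = k*((-3 - k) + k) = k*(-3) = -3*k)
(9*42 - 53) - y(36) = (9*42 - 53) - (-3)*36 = (378 - 53) - 1*(-108) = 325 + 108 = 433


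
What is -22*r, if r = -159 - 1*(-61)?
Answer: 2156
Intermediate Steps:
r = -98 (r = -159 + 61 = -98)
-22*r = -22*(-98) = 2156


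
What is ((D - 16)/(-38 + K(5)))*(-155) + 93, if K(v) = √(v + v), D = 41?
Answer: 140306/717 + 3875*√10/1434 ≈ 204.23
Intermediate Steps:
K(v) = √2*√v (K(v) = √(2*v) = √2*√v)
((D - 16)/(-38 + K(5)))*(-155) + 93 = ((41 - 16)/(-38 + √2*√5))*(-155) + 93 = (25/(-38 + √10))*(-155) + 93 = -3875/(-38 + √10) + 93 = 93 - 3875/(-38 + √10)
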